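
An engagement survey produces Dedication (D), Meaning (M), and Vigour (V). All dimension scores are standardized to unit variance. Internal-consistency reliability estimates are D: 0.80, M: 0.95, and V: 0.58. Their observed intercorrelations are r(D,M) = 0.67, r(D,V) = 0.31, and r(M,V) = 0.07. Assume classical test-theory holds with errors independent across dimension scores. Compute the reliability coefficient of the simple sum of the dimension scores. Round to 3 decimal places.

0.869

Var(D+M+V) = 3 + 2·[0.67 + 0.31 + 0.07] = 3 + 2.1 = 5.1.
With uncorrelated errors the cross-covariances are all true-score covariance, so they carry over unchanged; only the diagonal terms shrink to ρᵢσᵢ².
True-score variance = [0.80 + 0.95 + 0.58] + 2.1 = 2.33 + 2.1 = 4.43.
Reliability = 4.43 / 5.1 = 0.869.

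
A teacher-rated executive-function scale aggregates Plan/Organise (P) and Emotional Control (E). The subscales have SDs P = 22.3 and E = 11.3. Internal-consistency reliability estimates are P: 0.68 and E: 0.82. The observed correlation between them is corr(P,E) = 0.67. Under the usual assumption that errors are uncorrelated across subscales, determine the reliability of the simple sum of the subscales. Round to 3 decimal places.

Var(P+E) = 22.3² + 11.3² + 2·[22.3·11.3·0.67] = 624.98 + 337.667 = 962.647.
With uncorrelated errors the cross-covariances are all true-score covariance, so they carry over unchanged; only the diagonal terms shrink to ρᵢσᵢ².
True-score variance = [22.3²·0.68 + 11.3²·0.82] + 337.667 = 442.863 + 337.667 = 780.53.
Reliability = 780.53 / 962.647 = 0.811.

0.811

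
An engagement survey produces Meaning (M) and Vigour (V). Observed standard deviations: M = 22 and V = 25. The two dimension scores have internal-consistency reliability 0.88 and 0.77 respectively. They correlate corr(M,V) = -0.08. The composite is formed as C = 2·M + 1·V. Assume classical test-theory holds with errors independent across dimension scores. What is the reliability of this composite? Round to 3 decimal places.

Var(C) = 2²·22² + 25² + 2·[2·22·25·(-0.08)] = 2561 − 176 = 2385.
Under uncorrelated errors the observed covariances equal the true-score covariances, so only the own-variance terms attenuate.
True-score variance = [2²·22²·0.88 + 25²·0.77] − 176 = 2184.93 − 176 = 2008.93.
Reliability = 2008.93 / 2385 = 0.842.

0.842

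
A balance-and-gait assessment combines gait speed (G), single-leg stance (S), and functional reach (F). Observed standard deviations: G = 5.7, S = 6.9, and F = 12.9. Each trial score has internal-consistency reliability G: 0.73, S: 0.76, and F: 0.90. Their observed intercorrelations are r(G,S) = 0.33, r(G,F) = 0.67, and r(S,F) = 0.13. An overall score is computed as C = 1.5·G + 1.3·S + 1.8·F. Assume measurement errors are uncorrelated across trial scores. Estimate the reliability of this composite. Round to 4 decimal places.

0.9126

Var(C) = 1.5²·5.7² + 1.3²·6.9² + 1.8²·12.9² + 2·[1.95·5.7·6.9·0.33 + 2.7·5.7·12.9·0.67 + 2.34·6.9·12.9·0.13] = 692.732 + 370.803 = 1063.53.
Because errors are independent across components, Cov(Tᵢ,Tⱼ) = Cov(Xᵢ,Xⱼ); the off-diagonal part of the true-score variance is the same as above.
True-score variance = [1.5²·5.7²·0.73 + 1.3²·6.9²·0.76 + 1.8²·12.9²·0.90] + 370.803 = 599.767 + 370.803 = 970.57.
Reliability = 970.57 / 1063.53 = 0.9126.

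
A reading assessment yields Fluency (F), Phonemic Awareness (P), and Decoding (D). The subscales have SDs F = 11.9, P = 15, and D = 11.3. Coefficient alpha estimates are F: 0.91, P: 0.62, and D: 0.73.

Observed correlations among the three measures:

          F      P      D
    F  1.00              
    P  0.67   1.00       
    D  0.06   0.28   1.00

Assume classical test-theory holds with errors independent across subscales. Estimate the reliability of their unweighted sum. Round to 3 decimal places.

0.843

Var(F+P+D) = 11.9² + 15² + 11.3² + 2·[11.9·15·0.67 + 11.9·11.3·0.06 + 15·11.3·0.28] = 494.3 + 350.246 = 844.546.
Under uncorrelated errors the observed covariances equal the true-score covariances, so only the own-variance terms attenuate.
True-score variance = [11.9²·0.91 + 15²·0.62 + 11.3²·0.73] + 350.246 = 361.579 + 350.246 = 711.825.
Reliability = 711.825 / 844.546 = 0.843.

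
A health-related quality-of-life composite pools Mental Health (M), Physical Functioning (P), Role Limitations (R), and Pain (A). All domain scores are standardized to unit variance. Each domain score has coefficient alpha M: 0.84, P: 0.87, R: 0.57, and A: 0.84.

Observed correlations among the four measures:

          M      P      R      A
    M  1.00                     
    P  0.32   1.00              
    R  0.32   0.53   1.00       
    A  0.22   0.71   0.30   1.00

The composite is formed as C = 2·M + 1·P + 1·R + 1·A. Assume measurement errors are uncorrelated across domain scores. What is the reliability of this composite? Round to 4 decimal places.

0.8994

Var(C) = 2² + 1 + 1 + 1 + 2·[2·0.32 + 2·0.32 + 2·0.22 + 0.53 + 0.71 + 0.30] = 7 + 6.52 = 13.52.
With uncorrelated errors the cross-covariances are all true-score covariance, so they carry over unchanged; only the diagonal terms shrink to ρᵢσᵢ².
True-score variance = [2²·0.84 + 0.87 + 0.57 + 0.84] + 6.52 = 5.64 + 6.52 = 12.16.
Reliability = 12.16 / 13.52 = 0.8994.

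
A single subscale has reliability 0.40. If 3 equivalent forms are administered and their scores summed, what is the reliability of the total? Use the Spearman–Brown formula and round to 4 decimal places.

ρ_k = kρ / (1 + (k−1)ρ) = 3·0.40 / (1 + 2·0.40) = 1.200 / 1.800 = 0.6667.

0.6667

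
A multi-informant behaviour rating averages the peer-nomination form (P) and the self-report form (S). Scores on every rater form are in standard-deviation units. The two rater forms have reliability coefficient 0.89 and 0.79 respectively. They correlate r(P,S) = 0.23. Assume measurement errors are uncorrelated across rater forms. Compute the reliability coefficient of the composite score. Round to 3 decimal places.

Var(P+S) = 2 + 2·[0.23] = 2 + 0.46 = 2.46.
With uncorrelated errors the cross-covariances are all true-score covariance, so they carry over unchanged; only the diagonal terms shrink to ρᵢσᵢ².
True-score variance = [0.89 + 0.79] + 0.46 = 1.68 + 0.46 = 2.14.
Reliability = 2.14 / 2.46 = 0.870.

0.870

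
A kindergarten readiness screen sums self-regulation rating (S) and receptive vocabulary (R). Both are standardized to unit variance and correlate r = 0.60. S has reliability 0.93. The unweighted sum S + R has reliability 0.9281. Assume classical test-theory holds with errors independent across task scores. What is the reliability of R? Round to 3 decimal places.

0.840

Var(S+R) = 2 + 2·0.60 = 3.200.
True-score variance = ρ_S + ρ_R + 2·0.60, so 0.9281 = (0.93 + ρ_R + 1.20) / 3.200.
ρ_R = 0.9281·3.200 − 0.93 − 1.20 = 0.840.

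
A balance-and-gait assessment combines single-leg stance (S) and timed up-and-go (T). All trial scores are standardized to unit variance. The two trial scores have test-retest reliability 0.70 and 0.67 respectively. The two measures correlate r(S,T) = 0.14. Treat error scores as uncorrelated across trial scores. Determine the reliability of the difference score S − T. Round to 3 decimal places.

0.634

Var(S−T) = 1 + 1 − 2·0.14 = 2 − 0.28 = 1.72.
Because errors are independent across components, Cov(Tᵢ,Tⱼ) = Cov(Xᵢ,Xⱼ); the off-diagonal part of the true-score variance is the same as above.
True-score variance = [0.70 + 0.67] − 0.28 = 1.37 − 0.28 = 1.09.
Reliability = 1.09 / 1.72 = 0.634.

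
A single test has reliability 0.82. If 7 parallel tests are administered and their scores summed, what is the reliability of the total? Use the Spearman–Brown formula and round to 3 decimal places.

0.970

ρ_k = kρ / (1 + (k−1)ρ) = 7·0.82 / (1 + 6·0.82) = 5.740 / 5.920 = 0.970.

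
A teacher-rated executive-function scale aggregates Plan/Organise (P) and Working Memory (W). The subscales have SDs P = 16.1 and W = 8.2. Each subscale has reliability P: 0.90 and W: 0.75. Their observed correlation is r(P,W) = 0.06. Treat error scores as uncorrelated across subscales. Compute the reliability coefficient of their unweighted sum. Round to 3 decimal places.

0.875

Var(P+W) = 16.1² + 8.2² + 2·[16.1·8.2·0.06] = 326.45 + 15.8424 = 342.292.
Under uncorrelated errors the observed covariances equal the true-score covariances, so only the own-variance terms attenuate.
True-score variance = [16.1²·0.90 + 8.2²·0.75] + 15.8424 = 283.719 + 15.8424 = 299.561.
Reliability = 299.561 / 342.292 = 0.875.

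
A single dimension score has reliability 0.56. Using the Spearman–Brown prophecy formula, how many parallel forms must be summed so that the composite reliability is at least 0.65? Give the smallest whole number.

k ≥ ρ*(1−ρ₁)/(ρ₁(1−ρ*)) = 0.65·0.44 / (0.56·0.35) = 1.459.
Smallest integer k = 2.

2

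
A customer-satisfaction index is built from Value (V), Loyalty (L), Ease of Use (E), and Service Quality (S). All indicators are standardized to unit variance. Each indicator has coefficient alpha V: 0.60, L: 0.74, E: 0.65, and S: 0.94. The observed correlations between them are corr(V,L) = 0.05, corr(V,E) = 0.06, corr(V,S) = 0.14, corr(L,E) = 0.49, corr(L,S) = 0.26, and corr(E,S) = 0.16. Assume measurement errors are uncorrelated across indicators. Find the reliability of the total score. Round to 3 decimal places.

0.831

Var(V+L+E+S) = 4 + 2·[0.05 + 0.06 + 0.14 + 0.49 + 0.26 + 0.16] = 4 + 2.32 = 6.32.
Because errors are independent across components, Cov(Tᵢ,Tⱼ) = Cov(Xᵢ,Xⱼ); the off-diagonal part of the true-score variance is the same as above.
True-score variance = [0.60 + 0.74 + 0.65 + 0.94] + 2.32 = 2.93 + 2.32 = 5.25.
Reliability = 5.25 / 6.32 = 0.831.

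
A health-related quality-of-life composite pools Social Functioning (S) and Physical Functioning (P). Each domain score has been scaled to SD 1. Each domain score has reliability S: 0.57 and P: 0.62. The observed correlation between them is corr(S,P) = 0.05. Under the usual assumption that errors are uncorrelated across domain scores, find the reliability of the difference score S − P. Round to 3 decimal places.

0.574

Var(S−P) = 1 + 1 − 2·0.05 = 2 − 0.1 = 1.9.
With uncorrelated errors the cross-covariances are all true-score covariance, so they carry over unchanged; only the diagonal terms shrink to ρᵢσᵢ².
True-score variance = [0.57 + 0.62] − 0.1 = 1.19 − 0.1 = 1.09.
Reliability = 1.09 / 1.9 = 0.574.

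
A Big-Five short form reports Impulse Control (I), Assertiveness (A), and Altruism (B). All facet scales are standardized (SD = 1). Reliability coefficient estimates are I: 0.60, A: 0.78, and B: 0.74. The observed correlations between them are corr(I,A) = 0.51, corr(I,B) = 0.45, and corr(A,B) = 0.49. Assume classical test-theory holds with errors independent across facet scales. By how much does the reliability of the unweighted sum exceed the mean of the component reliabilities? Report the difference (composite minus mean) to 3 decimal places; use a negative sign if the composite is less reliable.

Var(sum) = 3 + 2.9 = 5.9; true-score variance = 2.12 + 2.9 = 5.02; composite reliability = 0.8508.
Mean component reliability = 0.7067.
Difference = 0.8508 − 0.7067 = 0.144.

0.144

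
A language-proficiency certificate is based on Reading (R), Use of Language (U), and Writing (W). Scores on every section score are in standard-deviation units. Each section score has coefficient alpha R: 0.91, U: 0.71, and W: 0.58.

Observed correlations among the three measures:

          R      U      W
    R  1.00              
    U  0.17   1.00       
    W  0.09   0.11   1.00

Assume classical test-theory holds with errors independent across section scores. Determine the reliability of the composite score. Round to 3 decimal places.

0.786

Var(R+U+W) = 3 + 2·[0.17 + 0.09 + 0.11] = 3 + 0.74 = 3.74.
With uncorrelated errors the cross-covariances are all true-score covariance, so they carry over unchanged; only the diagonal terms shrink to ρᵢσᵢ².
True-score variance = [0.91 + 0.71 + 0.58] + 0.74 = 2.2 + 0.74 = 2.94.
Reliability = 2.94 / 3.74 = 0.786.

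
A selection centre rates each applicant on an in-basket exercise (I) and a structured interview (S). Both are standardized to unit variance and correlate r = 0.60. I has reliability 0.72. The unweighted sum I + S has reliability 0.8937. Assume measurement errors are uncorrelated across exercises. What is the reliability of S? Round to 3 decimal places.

0.940

Var(I+S) = 2 + 2·0.60 = 3.200.
True-score variance = ρ_I + ρ_S + 2·0.60, so 0.8937 = (0.72 + ρ_S + 1.20) / 3.200.
ρ_S = 0.8937·3.200 − 0.72 − 1.20 = 0.940.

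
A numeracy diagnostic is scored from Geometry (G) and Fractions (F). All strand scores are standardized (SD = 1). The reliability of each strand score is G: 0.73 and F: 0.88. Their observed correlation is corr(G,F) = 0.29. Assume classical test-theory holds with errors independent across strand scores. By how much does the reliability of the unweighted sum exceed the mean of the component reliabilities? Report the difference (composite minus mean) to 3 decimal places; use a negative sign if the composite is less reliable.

Var(sum) = 2 + 0.58 = 2.58; true-score variance = 1.61 + 0.58 = 2.19; composite reliability = 0.8488.
Mean component reliability = 0.8050.
Difference = 0.8488 − 0.8050 = 0.044.

0.044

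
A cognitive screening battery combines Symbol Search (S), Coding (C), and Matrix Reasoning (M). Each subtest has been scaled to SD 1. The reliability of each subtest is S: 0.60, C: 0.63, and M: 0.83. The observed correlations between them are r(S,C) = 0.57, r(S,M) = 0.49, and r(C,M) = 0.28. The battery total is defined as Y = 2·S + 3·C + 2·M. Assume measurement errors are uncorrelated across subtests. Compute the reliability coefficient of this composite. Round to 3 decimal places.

Var(Y) = 2² + 3² + 2² + 2·[6·0.57 + 4·0.49 + 6·0.28] = 17 + 14.12 = 31.12.
Under uncorrelated errors the observed covariances equal the true-score covariances, so only the own-variance terms attenuate.
True-score variance = [2²·0.60 + 3²·0.63 + 2²·0.83] + 14.12 = 11.39 + 14.12 = 25.51.
Reliability = 25.51 / 31.12 = 0.820.

0.820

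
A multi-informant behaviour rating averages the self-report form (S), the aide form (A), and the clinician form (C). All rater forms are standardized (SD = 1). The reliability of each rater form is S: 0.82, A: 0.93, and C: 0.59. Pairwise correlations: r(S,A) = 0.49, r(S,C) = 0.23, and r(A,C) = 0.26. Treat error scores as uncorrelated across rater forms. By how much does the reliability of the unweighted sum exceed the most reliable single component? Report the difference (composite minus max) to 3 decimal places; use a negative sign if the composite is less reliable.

-0.063

Var(sum) = 3 + 1.96 = 4.96; true-score variance = 2.34 + 1.96 = 4.3; composite reliability = 0.8669.
Max component reliability = 0.9300.
Difference = 0.8669 − 0.9300 = -0.063.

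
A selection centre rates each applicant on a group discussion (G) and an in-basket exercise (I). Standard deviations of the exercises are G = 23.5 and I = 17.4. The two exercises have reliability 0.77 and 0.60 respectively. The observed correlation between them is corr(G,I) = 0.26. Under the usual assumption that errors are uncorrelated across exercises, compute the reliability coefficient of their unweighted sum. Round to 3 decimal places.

Var(G+I) = 23.5² + 17.4² + 2·[23.5·17.4·0.26] = 855.01 + 212.628 = 1067.64.
Under uncorrelated errors the observed covariances equal the true-score covariances, so only the own-variance terms attenuate.
True-score variance = [23.5²·0.77 + 17.4²·0.60] + 212.628 = 606.889 + 212.628 = 819.516.
Reliability = 819.516 / 1067.64 = 0.768.

0.768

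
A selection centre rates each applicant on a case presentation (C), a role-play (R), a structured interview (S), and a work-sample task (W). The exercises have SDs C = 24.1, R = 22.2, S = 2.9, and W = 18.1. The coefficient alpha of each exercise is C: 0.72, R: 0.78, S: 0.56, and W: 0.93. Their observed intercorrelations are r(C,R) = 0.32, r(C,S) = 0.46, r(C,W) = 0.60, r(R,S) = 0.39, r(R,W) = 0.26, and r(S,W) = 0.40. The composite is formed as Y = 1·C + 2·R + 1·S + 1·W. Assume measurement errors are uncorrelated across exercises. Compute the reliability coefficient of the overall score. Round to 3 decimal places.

Var(Y) = 24.1² + 2²·22.2² + 2.9² + 18.1² + 2·[2·24.1·22.2·0.32 + 24.1·2.9·0.46 + 24.1·18.1·0.60 + 2·22.2·2.9·0.39 + 2·22.2·18.1·0.26 + 2.9·18.1·0.40] = 2888.19 + 1832.89 = 4721.08.
Because errors are independent across components, Cov(Tᵢ,Tⱼ) = Cov(Xᵢ,Xⱼ); the off-diagonal part of the true-score variance is the same as above.
True-score variance = [24.1²·0.72 + 2²·22.2²·0.78 + 2.9²·0.56 + 18.1²·0.93] + 1832.89 = 2265.23 + 1832.89 = 4098.12.
Reliability = 4098.12 / 4721.08 = 0.868.

0.868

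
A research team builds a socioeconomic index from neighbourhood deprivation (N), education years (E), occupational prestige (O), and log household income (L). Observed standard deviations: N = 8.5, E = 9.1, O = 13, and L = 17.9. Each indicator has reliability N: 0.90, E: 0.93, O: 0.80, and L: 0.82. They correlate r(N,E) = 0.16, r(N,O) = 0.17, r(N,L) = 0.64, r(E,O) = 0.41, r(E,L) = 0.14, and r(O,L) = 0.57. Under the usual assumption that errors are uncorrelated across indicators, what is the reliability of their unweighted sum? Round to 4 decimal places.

0.9202

Var(N+E+O+L) = 8.5² + 9.1² + 13² + 17.9² + 2·[8.5·9.1·0.16 + 8.5·13·0.17 + 8.5·17.9·0.64 + 9.1·13·0.41 + 9.1·17.9·0.14 + 13·17.9·0.57] = 644.47 + 664.967 = 1309.44.
With uncorrelated errors the cross-covariances are all true-score covariance, so they carry over unchanged; only the diagonal terms shrink to ρᵢσᵢ².
True-score variance = [8.5²·0.90 + 9.1²·0.93 + 13²·0.80 + 17.9²·0.82] + 664.967 = 539.974 + 664.967 = 1204.94.
Reliability = 1204.94 / 1309.44 = 0.9202.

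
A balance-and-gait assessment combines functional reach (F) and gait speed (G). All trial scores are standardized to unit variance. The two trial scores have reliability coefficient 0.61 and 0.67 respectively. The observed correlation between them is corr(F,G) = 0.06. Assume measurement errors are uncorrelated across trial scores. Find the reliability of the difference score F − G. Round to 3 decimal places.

0.617

Var(F−G) = 1 + 1 − 2·0.06 = 2 − 0.12 = 1.88.
With uncorrelated errors the cross-covariances are all true-score covariance, so they carry over unchanged; only the diagonal terms shrink to ρᵢσᵢ².
True-score variance = [0.61 + 0.67] − 0.12 = 1.28 − 0.12 = 1.16.
Reliability = 1.16 / 1.88 = 0.617.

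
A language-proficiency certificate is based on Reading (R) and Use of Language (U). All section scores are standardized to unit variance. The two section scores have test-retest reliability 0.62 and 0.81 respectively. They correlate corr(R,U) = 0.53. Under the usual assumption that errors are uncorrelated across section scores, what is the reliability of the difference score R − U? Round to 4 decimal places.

Var(R−U) = 1 + 1 − 2·0.53 = 2 − 1.06 = 0.94.
Because errors are independent across components, Cov(Tᵢ,Tⱼ) = Cov(Xᵢ,Xⱼ); the off-diagonal part of the true-score variance is the same as above.
True-score variance = [0.62 + 0.81] − 1.06 = 1.43 − 1.06 = 0.37.
Reliability = 0.37 / 0.94 = 0.3936.

0.3936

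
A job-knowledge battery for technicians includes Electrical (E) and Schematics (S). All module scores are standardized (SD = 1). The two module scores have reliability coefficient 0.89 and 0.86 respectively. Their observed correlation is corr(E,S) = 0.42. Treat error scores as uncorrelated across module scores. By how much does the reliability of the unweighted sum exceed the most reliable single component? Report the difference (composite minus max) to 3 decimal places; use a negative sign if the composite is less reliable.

Var(sum) = 2 + 0.84 = 2.84; true-score variance = 1.75 + 0.84 = 2.59; composite reliability = 0.9120.
Max component reliability = 0.8900.
Difference = 0.9120 − 0.8900 = 0.022.

0.022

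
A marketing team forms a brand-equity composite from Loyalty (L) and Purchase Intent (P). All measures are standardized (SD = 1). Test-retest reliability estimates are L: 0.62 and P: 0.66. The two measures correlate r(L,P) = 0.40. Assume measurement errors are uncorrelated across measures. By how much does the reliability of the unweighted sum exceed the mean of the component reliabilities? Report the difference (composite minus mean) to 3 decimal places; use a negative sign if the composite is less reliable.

Var(sum) = 2 + 0.8 = 2.8; true-score variance = 1.28 + 0.8 = 2.08; composite reliability = 0.7429.
Mean component reliability = 0.6400.
Difference = 0.7429 − 0.6400 = 0.103.

0.103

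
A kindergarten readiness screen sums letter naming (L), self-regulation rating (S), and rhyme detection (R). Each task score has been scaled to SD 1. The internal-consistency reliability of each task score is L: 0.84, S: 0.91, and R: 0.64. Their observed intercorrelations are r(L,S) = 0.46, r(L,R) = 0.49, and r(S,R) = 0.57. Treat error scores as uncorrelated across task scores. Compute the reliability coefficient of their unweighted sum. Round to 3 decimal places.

0.899

Var(L+S+R) = 3 + 2·[0.46 + 0.49 + 0.57] = 3 + 3.04 = 6.04.
Because errors are independent across components, Cov(Tᵢ,Tⱼ) = Cov(Xᵢ,Xⱼ); the off-diagonal part of the true-score variance is the same as above.
True-score variance = [0.84 + 0.91 + 0.64] + 3.04 = 2.39 + 3.04 = 5.43.
Reliability = 5.43 / 6.04 = 0.899.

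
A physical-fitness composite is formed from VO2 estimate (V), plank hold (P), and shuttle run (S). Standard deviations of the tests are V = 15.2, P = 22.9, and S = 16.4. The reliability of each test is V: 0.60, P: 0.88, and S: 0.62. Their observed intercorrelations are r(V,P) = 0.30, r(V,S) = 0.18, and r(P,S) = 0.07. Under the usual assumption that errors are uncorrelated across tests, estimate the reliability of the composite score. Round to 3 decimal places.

Var(V+P+S) = 15.2² + 22.9² + 16.4² + 2·[15.2·22.9·0.30 + 15.2·16.4·0.18 + 22.9·16.4·0.07] = 1024.41 + 351.167 = 1375.58.
Because errors are independent across components, Cov(Tᵢ,Tⱼ) = Cov(Xᵢ,Xⱼ); the off-diagonal part of the true-score variance is the same as above.
True-score variance = [15.2²·0.60 + 22.9²·0.88 + 16.4²·0.62] + 351.167 = 766.86 + 351.167 = 1118.03.
Reliability = 1118.03 / 1375.58 = 0.813.

0.813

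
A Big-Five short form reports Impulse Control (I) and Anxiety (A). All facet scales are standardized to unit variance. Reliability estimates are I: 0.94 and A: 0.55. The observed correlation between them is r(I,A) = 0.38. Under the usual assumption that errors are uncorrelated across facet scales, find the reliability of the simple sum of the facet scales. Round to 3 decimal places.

Var(I+A) = 2 + 2·[0.38] = 2 + 0.76 = 2.76.
With uncorrelated errors the cross-covariances are all true-score covariance, so they carry over unchanged; only the diagonal terms shrink to ρᵢσᵢ².
True-score variance = [0.94 + 0.55] + 0.76 = 1.49 + 0.76 = 2.25.
Reliability = 2.25 / 2.76 = 0.815.

0.815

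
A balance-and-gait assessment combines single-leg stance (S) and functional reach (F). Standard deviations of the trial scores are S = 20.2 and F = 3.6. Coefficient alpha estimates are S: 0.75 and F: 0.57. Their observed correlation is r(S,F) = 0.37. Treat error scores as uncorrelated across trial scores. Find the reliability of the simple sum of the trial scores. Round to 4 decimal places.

Var(S+F) = 20.2² + 3.6² + 2·[20.2·3.6·0.37] = 421 + 53.8128 = 474.813.
With uncorrelated errors the cross-covariances are all true-score covariance, so they carry over unchanged; only the diagonal terms shrink to ρᵢσᵢ².
True-score variance = [20.2²·0.75 + 3.6²·0.57] + 53.8128 = 313.417 + 53.8128 = 367.23.
Reliability = 367.23 / 474.813 = 0.7734.

0.7734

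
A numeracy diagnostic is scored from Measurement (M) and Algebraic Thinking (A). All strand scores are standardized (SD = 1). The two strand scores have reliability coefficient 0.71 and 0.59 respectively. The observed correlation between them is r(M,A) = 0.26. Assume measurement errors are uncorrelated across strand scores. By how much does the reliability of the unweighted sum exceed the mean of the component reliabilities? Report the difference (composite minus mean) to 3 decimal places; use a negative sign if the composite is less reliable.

Var(sum) = 2 + 0.52 = 2.52; true-score variance = 1.3 + 0.52 = 1.82; composite reliability = 0.7222.
Mean component reliability = 0.6500.
Difference = 0.7222 − 0.6500 = 0.072.

0.072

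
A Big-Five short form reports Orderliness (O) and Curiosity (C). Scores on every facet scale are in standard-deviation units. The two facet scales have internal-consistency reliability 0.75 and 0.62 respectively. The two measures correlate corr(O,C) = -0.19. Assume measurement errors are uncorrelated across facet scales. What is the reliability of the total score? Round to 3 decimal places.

Var(O+C) = 2 + 2·[(-0.19)] = 2 − 0.38 = 1.62.
Under uncorrelated errors the observed covariances equal the true-score covariances, so only the own-variance terms attenuate.
True-score variance = [0.75 + 0.62] − 0.38 = 1.37 − 0.38 = 0.99.
Reliability = 0.99 / 1.62 = 0.611.

0.611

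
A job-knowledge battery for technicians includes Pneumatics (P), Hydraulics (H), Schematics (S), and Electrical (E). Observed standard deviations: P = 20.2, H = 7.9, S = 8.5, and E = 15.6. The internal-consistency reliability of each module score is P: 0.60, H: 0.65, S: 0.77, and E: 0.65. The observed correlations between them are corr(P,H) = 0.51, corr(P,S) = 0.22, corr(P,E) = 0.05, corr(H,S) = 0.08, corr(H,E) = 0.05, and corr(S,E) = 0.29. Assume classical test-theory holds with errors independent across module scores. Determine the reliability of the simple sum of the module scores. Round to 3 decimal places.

0.752

Var(P+H+S+E) = 20.2² + 7.9² + 8.5² + 15.6² + 2·[20.2·7.9·0.51 + 20.2·8.5·0.22 + 20.2·15.6·0.05 + 7.9·8.5·0.08 + 7.9·15.6·0.05 + 8.5·15.6·0.29] = 786.06 + 369.808 = 1155.87.
Because errors are independent across components, Cov(Tᵢ,Tⱼ) = Cov(Xᵢ,Xⱼ); the off-diagonal part of the true-score variance is the same as above.
True-score variance = [20.2²·0.60 + 7.9²·0.65 + 8.5²·0.77 + 15.6²·0.65] + 369.808 = 499.207 + 369.808 = 869.015.
Reliability = 869.015 / 1155.87 = 0.752.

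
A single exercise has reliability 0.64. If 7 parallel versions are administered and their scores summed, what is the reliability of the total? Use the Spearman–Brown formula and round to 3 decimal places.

ρ_k = kρ / (1 + (k−1)ρ) = 7·0.64 / (1 + 6·0.64) = 4.480 / 4.840 = 0.926.

0.926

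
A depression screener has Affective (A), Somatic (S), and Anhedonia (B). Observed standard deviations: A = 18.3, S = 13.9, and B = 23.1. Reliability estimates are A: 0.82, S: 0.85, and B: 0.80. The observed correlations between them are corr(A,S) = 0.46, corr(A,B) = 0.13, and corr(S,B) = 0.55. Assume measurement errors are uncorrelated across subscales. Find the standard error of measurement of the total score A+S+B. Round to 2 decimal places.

14.00

Var(total) = 1061.71 + 697.129 = 1758.84.
True-score variance = 865.726 + 697.129 = 1562.86, so reliability = 0.8886.
Error variance = 1758.84 − 1562.86 = 195.984; SEM = √195.984 = 14.00.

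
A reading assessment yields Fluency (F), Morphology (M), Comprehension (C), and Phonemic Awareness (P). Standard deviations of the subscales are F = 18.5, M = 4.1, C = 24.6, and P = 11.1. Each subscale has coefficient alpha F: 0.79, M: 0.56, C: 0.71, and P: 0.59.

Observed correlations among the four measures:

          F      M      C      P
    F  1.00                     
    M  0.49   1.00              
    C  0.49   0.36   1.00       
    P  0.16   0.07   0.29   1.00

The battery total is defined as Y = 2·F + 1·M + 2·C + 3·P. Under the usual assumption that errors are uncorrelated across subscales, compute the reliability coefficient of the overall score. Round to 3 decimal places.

0.826

Var(Y) = 2²·18.5² + 4.1² + 2²·24.6² + 3²·11.1² + 2·[2·18.5·4.1·0.49 + 4·18.5·24.6·0.49 + 6·18.5·11.1·0.16 + 2·4.1·24.6·0.36 + 3·4.1·11.1·0.07 + 6·24.6·11.1·0.29] = 4915.34 + 3441.53 = 8356.87.
Under uncorrelated errors the observed covariances equal the true-score covariances, so only the own-variance terms attenuate.
True-score variance = [2²·18.5²·0.79 + 4.1²·0.56 + 2²·24.6²·0.71 + 3²·11.1²·0.59] + 3441.53 = 3463.82 + 3441.53 = 6905.35.
Reliability = 6905.35 / 8356.87 = 0.826.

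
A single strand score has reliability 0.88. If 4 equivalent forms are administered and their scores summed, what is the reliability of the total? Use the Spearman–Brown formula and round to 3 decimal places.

ρ_k = kρ / (1 + (k−1)ρ) = 4·0.88 / (1 + 3·0.88) = 3.520 / 3.640 = 0.967.

0.967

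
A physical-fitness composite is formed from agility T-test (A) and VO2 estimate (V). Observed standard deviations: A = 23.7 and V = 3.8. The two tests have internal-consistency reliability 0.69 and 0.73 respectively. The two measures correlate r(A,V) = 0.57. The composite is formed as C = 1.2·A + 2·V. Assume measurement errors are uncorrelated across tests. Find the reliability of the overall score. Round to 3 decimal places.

0.761

Var(C) = 1.2²·23.7² + 2²·3.8² + 2·[2.4·23.7·3.8·0.57] = 866.594 + 246.404 = 1113.
With uncorrelated errors the cross-covariances are all true-score covariance, so they carry over unchanged; only the diagonal terms shrink to ρᵢσᵢ².
True-score variance = [1.2²·23.7²·0.69 + 2²·3.8²·0.73] + 246.404 = 600.26 + 246.404 = 846.664.
Reliability = 846.664 / 1113 = 0.761.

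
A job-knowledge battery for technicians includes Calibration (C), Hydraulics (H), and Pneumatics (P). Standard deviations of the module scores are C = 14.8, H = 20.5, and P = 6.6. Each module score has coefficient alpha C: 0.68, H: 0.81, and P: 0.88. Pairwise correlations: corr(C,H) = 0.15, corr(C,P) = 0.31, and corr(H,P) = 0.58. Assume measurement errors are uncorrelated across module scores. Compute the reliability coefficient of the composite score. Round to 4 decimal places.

Var(C+H+P) = 14.8² + 20.5² + 6.6² + 2·[14.8·20.5·0.15 + 14.8·6.6·0.31 + 20.5·6.6·0.58] = 682.85 + 308.53 = 991.38.
Under uncorrelated errors the observed covariances equal the true-score covariances, so only the own-variance terms attenuate.
True-score variance = [14.8²·0.68 + 20.5²·0.81 + 6.6²·0.88] + 308.53 = 527.683 + 308.53 = 836.212.
Reliability = 836.212 / 991.38 = 0.8435.

0.8435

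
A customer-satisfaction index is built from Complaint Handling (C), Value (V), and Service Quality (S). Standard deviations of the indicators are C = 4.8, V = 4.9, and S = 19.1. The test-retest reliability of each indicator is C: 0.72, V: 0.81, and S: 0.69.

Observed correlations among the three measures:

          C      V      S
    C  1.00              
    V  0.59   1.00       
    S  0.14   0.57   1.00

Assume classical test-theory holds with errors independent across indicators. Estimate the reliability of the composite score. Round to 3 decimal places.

0.783

Var(C+V+S) = 4.8² + 4.9² + 19.1² + 2·[4.8·4.9·0.59 + 4.8·19.1·0.14 + 4.9·19.1·0.57] = 411.86 + 160.117 = 571.977.
Because errors are independent across components, Cov(Tᵢ,Tⱼ) = Cov(Xᵢ,Xⱼ); the off-diagonal part of the true-score variance is the same as above.
True-score variance = [4.8²·0.72 + 4.9²·0.81 + 19.1²·0.69] + 160.117 = 287.756 + 160.117 = 447.872.
Reliability = 447.872 / 571.977 = 0.783.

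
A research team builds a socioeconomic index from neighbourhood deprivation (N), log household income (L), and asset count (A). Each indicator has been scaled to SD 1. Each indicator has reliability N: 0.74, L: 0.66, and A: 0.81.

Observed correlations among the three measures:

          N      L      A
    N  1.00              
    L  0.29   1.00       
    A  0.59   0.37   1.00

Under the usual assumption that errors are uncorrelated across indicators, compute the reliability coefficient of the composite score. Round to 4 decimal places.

Var(N+L+A) = 3 + 2·[0.29 + 0.59 + 0.37] = 3 + 2.5 = 5.5.
Because errors are independent across components, Cov(Tᵢ,Tⱼ) = Cov(Xᵢ,Xⱼ); the off-diagonal part of the true-score variance is the same as above.
True-score variance = [0.74 + 0.66 + 0.81] + 2.5 = 2.21 + 2.5 = 4.71.
Reliability = 4.71 / 5.5 = 0.8564.

0.8564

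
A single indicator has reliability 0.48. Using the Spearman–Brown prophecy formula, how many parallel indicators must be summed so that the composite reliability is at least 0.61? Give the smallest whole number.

2

k ≥ ρ*(1−ρ₁)/(ρ₁(1−ρ*)) = 0.61·0.52 / (0.48·0.39) = 1.694.
Smallest integer k = 2.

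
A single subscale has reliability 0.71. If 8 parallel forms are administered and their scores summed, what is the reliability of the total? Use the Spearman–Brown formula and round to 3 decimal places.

ρ_k = kρ / (1 + (k−1)ρ) = 8·0.71 / (1 + 7·0.71) = 5.680 / 5.970 = 0.951.

0.951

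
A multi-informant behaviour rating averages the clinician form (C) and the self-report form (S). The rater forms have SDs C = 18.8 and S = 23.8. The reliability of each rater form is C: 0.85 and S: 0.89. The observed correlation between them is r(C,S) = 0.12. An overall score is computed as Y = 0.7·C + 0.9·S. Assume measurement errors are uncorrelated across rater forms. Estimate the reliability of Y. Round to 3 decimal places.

Var(Y) = 0.7²·18.8² + 0.9²·23.8² + 2·[0.63·18.8·23.8·0.12] = 632.002 + 67.6529 = 699.655.
Because errors are independent across components, Cov(Tᵢ,Tⱼ) = Cov(Xᵢ,Xⱼ); the off-diagonal part of the true-score variance is the same as above.
True-score variance = [0.7²·18.8²·0.85 + 0.9²·23.8²·0.89] + 67.6529 = 555.554 + 67.6529 = 623.207.
Reliability = 623.207 / 699.655 = 0.891.

0.891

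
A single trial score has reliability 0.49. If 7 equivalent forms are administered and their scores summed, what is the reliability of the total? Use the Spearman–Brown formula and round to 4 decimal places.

0.8706

ρ_k = kρ / (1 + (k−1)ρ) = 7·0.49 / (1 + 6·0.49) = 3.430 / 3.940 = 0.8706.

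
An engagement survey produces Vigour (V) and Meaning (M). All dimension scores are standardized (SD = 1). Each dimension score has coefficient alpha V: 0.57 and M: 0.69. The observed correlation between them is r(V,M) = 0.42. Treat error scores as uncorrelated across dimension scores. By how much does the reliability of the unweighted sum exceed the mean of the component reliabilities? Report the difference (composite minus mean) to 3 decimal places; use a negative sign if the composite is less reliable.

0.109

Var(sum) = 2 + 0.84 = 2.84; true-score variance = 1.26 + 0.84 = 2.1; composite reliability = 0.7394.
Mean component reliability = 0.6300.
Difference = 0.7394 − 0.6300 = 0.109.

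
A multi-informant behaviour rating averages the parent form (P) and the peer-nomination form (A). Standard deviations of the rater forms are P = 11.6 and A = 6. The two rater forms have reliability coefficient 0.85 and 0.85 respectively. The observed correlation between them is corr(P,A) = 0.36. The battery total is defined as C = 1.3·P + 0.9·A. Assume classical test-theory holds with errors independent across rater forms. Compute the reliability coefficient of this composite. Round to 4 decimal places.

Var(C) = 1.3²·11.6² + 0.9²·6² + 2·[1.17·11.6·6·0.36] = 256.566 + 58.631 = 315.197.
With uncorrelated errors the cross-covariances are all true-score covariance, so they carry over unchanged; only the diagonal terms shrink to ρᵢσᵢ².
True-score variance = [1.3²·11.6²·0.85 + 0.9²·6²·0.85] + 58.631 = 218.081 + 58.631 = 276.712.
Reliability = 276.712 / 315.197 = 0.8779.

0.8779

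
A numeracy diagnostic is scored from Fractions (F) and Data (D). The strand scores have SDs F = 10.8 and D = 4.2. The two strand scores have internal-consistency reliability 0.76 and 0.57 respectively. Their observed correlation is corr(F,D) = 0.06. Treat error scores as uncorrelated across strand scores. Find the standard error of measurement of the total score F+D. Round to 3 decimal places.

Var(total) = 134.28 + 5.4432 = 139.723.
True-score variance = 98.7012 + 5.4432 = 104.144, so reliability = 0.7454.
Error variance = 139.723 − 104.144 = 35.5788; SEM = √35.5788 = 5.965.

5.965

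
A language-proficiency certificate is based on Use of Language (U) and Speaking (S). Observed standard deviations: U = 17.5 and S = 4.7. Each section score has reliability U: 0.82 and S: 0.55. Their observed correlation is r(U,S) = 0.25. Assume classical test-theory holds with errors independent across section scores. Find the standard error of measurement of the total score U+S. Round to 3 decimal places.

8.066

Var(total) = 328.34 + 41.125 = 369.465.
True-score variance = 263.274 + 41.125 = 304.399, so reliability = 0.8239.
Error variance = 369.465 − 304.399 = 65.0655; SEM = √65.0655 = 8.066.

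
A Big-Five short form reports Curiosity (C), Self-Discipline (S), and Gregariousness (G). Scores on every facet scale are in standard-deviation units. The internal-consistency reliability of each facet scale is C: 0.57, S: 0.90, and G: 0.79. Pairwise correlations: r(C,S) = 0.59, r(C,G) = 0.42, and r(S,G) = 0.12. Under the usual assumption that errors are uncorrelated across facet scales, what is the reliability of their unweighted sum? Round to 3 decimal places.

0.859

Var(C+S+G) = 3 + 2·[0.59 + 0.42 + 0.12] = 3 + 2.26 = 5.26.
Under uncorrelated errors the observed covariances equal the true-score covariances, so only the own-variance terms attenuate.
True-score variance = [0.57 + 0.90 + 0.79] + 2.26 = 2.26 + 2.26 = 4.52.
Reliability = 4.52 / 5.26 = 0.859.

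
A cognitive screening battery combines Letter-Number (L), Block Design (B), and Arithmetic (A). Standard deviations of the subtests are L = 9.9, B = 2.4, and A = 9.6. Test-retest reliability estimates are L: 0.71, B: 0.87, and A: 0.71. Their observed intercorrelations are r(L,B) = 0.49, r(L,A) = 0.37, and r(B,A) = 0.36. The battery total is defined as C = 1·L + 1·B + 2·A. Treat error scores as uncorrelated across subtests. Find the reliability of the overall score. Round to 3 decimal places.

Var(C) = 9.9² + 2.4² + 2²·9.6² + 2·[9.9·2.4·0.49 + 2·9.9·9.6·0.37 + 2·2.4·9.6·0.36] = 472.41 + 197.122 = 669.532.
Under uncorrelated errors the observed covariances equal the true-score covariances, so only the own-variance terms attenuate.
True-score variance = [9.9²·0.71 + 2.4²·0.87 + 2²·9.6²·0.71] + 197.122 = 336.333 + 197.122 = 533.454.
Reliability = 533.454 / 669.532 = 0.797.

0.797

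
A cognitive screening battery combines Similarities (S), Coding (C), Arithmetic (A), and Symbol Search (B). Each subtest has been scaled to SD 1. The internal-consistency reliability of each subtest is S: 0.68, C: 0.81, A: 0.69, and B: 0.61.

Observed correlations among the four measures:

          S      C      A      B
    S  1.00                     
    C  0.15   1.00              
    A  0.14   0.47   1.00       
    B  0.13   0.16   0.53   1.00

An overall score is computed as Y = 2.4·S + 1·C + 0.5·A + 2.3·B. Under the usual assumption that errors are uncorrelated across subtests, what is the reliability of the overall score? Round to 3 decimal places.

0.758

Var(Y) = 2.4² + 1 + 0.5² + 2.3² + 2·[2.4·0.15 + 1.2·0.14 + 5.52·0.13 + 0.5·0.47 + 2.3·0.16 + 1.15·0.53] = 12.3 + 4.9162 = 17.2162.
Because errors are independent across components, Cov(Tᵢ,Tⱼ) = Cov(Xᵢ,Xⱼ); the off-diagonal part of the true-score variance is the same as above.
True-score variance = [2.4²·0.68 + 0.81 + 0.5²·0.69 + 2.3²·0.61] + 4.9162 = 8.1262 + 4.9162 = 13.0424.
Reliability = 13.0424 / 17.2162 = 0.758.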